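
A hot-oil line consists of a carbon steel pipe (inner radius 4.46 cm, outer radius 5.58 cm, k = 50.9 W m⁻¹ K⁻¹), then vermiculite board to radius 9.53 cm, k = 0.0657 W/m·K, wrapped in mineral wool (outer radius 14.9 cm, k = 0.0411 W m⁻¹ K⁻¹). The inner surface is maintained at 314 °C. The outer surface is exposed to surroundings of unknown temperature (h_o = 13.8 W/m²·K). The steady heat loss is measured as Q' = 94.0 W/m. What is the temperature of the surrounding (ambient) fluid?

T_out = 22.1 °C

Sum the resistances:
  R'_carbon steel = ln(0.0558/0.0446)/(2πk) = 0.2240/(2π·50.9) = 7.005×10^-4 m·K/W
  R'_vermiculite board = ln(0.0953/0.0558)/(2πk) = 0.5353/(2π·0.0657) = 1.297 m·K/W
  R'_mineral wool = ln(0.149/0.0953)/(2πk) = 0.4469/(2π·0.0411) = 1.731 m·K/W
  R'_conv,out = 1/(2πr h) = 1/(2π·0.149·13.8) = 0.07740 m·K/W
ΣR = 3.105 m·K/W
ΔT = Q'·ΣR = 94.0 × 3.105 = 291.9 K
Heat flows outward, so T_out = T_in − ΔT = 314 − 291.9 = 22.1 °C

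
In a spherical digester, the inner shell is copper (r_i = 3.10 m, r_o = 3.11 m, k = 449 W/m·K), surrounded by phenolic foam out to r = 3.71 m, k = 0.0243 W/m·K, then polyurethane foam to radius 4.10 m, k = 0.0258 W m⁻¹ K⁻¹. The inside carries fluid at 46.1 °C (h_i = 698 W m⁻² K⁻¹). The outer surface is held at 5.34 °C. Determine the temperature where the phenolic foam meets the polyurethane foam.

Resistance network (inner→outer):
  R_conv,in = 1/(4πr²h) = 1/(4π·3.10²·698) = 1.186×10^-5 K/W
  R_copper = (1/3.10 − 1/3.11)/(4πk) = 0.001037/(4π·449) = 1.838×10^-7 K/W
  R_phenolic foam = (1/3.11 − 1/3.71)/(4πk) = 0.05200/(4π·0.0243) = 0.1703 K/W
  R_polyurethane foam = (1/3.71 − 1/4.10)/(4πk) = 0.02564/(4π·0.0258) = 0.07908 K/W
ΣR = 1.186×10^-5 + 1.838×10^-7 + 0.1703 + 0.07908 = 0.2494 K/W
Q = ΔT/ΣR = (46.1 °C − 5.34 °C)/0.2494 = 163.4 W
From the inner boundary to the phenolic foam/polyurethane foam interface, ΣR_partial = 0.1703 K/W.
T_interface = T_in − Q·ΣR_partial = 46.1 °C − (163.4)(0.1703) = 18.3 °C

T = 18.3 °C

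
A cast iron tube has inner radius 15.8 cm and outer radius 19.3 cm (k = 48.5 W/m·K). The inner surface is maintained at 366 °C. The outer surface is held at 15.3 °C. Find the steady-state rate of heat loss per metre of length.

Q' = 2πk·ΔT/ln(r₂/r₁) = 2π × 48.5 × 350.7 / ln(0.193/0.158) = 5.34×10^5 W/m

Q' = 5.34×10^5 W/m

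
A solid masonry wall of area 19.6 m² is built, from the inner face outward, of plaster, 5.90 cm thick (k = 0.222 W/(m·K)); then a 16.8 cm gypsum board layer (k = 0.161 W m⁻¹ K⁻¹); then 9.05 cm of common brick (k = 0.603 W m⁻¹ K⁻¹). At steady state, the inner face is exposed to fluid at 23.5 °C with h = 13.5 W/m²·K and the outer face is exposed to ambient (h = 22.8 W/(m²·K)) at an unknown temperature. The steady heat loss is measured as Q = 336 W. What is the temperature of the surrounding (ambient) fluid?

Series resistances:
  R_conv,in = 1/(hA) = 1/(13.5·19.6) = 0.003779 K/W
  R_plaster = L/(kA) = 0.0590/(0.222·19.6) = 0.01356 K/W
  R_gypsum board = L/(kA) = 0.168/(0.161·19.6) = 0.05324 K/W
  R_common brick = L/(kA) = 0.0905/(0.603·19.6) = 0.007657 K/W
  R_conv,out = 1/(hA) = 1/(22.8·19.6) = 0.002238 K/W
ΣR = 0.08047 K/W
ΔT = Q·ΣR = 336 × 0.08047 = 27.04 K
Heat flows outward, so T_out = T_in − ΔT = 23.5 − 27.04 = -3.54 °C

T_out = -3.54 °C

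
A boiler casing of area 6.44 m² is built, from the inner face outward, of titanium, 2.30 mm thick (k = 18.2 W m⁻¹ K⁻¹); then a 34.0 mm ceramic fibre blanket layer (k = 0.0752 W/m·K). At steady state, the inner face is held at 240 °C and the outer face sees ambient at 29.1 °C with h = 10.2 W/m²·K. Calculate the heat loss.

Treat each layer as a resistance in series:
  R_titanium = L/(kA) = 0.00230/(18.2·6.44) = 1.962×10^-5 K/W
  R_ceramic fibre blanket = L/(kA) = 0.0340/(0.0752·6.44) = 0.07021 K/W
  R_conv,out = 1/(hA) = 1/(10.2·6.44) = 0.01522 K/W
ΣR = 1.962×10^-5 + 0.07021 + 0.01522 = 0.08545 K/W
Q = ΔT/ΣR = (240 °C − 29.1 °C)/0.08545 = 2470 W

Q = 2.47 kW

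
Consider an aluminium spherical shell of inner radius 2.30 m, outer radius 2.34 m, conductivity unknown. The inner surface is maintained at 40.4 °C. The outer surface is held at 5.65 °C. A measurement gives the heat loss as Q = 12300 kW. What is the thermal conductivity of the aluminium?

ΣR = ΔT/Q = |40.4 − 5.65|/1.23×10^7 = 2.825×10^-6 K/W
(1/r₁−1/r₂)/(4πk) = 2.825×10^-6 ⇒ k = 0.007432/(4π·2.825×10^-6) = 209 W/m·K

k = 209 W/m·K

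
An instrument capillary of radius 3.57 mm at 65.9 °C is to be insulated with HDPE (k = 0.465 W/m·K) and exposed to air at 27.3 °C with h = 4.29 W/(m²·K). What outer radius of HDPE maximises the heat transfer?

r_cr = 10.8 cm

For a cylinder, r_cr = k_ins/h = 0.465/4.29 = 0.108 m = 10.8 cm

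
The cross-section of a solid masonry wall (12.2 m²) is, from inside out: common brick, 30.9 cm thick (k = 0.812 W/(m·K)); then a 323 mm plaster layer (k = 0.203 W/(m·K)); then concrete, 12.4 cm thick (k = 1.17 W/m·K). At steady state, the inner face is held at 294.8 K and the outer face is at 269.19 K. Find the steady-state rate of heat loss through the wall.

Q = 150 W

Series thermal resistances, inner to outer:
  R_common brick = L/(kA) = 0.309/(0.812·12.2) = 0.03119 K/W
  R_plaster = L/(kA) = 0.323/(0.203·12.2) = 0.1304 K/W
  R_concrete = L/(kA) = 0.124/(1.17·12.2) = 0.008687 K/W
ΣR = 0.03119 + 0.1304 + 0.008687 = 0.1703 K/W
Q = ΔT/ΣR = (294.8 K − 269.19 K)/0.1703 = 150 W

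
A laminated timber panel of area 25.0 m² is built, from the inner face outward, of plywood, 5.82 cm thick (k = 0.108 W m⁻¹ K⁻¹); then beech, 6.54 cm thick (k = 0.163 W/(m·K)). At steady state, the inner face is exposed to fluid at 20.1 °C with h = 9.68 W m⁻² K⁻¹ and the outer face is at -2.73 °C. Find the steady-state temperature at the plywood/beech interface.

T = 6.05 °C

Resistance network (inner→outer):
  R_conv,in = 1/(hA) = 1/(9.68·25.0) = 0.004132 K/W
  R_plywood = L/(kA) = 0.0582/(0.108·25.0) = 0.02156 K/W
  R_beech = L/(kA) = 0.0654/(0.163·25.0) = 0.01605 K/W
ΣR = 0.004132 + 0.02156 + 0.01605 = 0.04174 K/W
Q = ΔT/ΣR = (20.1 °C − -2.73 °C)/0.04174 = 547.0 W
From the inner boundary to the plywood/beech interface, ΣR_partial = 0.02569 K/W.
T_interface = T_in − Q·ΣR_partial = 20.1 °C − (547.0)(0.02569) = 6.05 °C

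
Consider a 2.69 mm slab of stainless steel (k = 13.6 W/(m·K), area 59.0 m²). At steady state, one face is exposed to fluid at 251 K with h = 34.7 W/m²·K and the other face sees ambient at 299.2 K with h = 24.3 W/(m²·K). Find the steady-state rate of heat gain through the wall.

Q = 40.5 kW

Resistance network (inner→outer):
  R_conv,in = 1/(hA) = 1/(34.7·59.0) = 4.884×10^-4 K/W
  R_stainless steel = L/(kA) = 0.00269/(13.6·59.0) = 3.352×10^-6 K/W
  R_conv,out = 1/(hA) = 1/(24.3·59.0) = 6.975×10^-4 K/W
ΣR = 4.884×10^-4 + 3.352×10^-6 + 6.975×10^-4 = 0.001189 K/W
Q = ΔT/ΣR = (251 K − 299.2 K)/0.001189 = -40500 W
(Negative Q ⇒ heat flows inward; heat gain = 40500 W.)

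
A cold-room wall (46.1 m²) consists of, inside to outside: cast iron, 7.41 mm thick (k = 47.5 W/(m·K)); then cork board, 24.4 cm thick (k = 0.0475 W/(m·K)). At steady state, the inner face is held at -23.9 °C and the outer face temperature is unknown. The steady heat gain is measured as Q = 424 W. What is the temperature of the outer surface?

Sum the resistances:
  R_cast iron = L/(kA) = 0.00741/(47.5·46.1) = 3.384×10^-6 K/W
  R_cork board = L/(kA) = 0.244/(0.0475·46.1) = 0.1114 K/W
ΣR = 0.1114 K/W
ΔT = Q·ΣR = 424 × 0.1114 = 47.23 K
Heat flows inward, so T_out = T_in + ΔT = -23.9 + 47.23 = 23.3 °C

T_out = 23.3 °C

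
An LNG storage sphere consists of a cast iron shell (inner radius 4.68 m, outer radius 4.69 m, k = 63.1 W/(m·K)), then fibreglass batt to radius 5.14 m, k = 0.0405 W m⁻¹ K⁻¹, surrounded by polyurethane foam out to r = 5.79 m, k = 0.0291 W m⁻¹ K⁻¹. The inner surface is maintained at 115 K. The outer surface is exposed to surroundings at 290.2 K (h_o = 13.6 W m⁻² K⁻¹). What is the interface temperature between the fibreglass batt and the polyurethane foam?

Series thermal resistances, inner to outer:
  R_cast iron = (1/4.68 − 1/4.69)/(4πk) = 4.556×10^-4/(4π·63.1) = 5.746×10^-7 K/W
  R_fibreglass batt = (1/4.69 − 1/5.14)/(4πk) = 0.01867/(4π·0.0405) = 0.03668 K/W
  R_polyurethane foam = (1/5.14 − 1/5.79)/(4πk) = 0.02184/(4π·0.0291) = 0.05973 K/W
  R_conv,out = 1/(4πr²h) = 1/(4π·5.79²·13.6) = 1.745×10^-4 K/W
ΣR = 5.746×10^-7 + 0.03668 + 0.05973 + 1.745×10^-4 = 0.09659 K/W
Q = ΔT/ΣR = (115 K − 290.2 K)/0.09659 = -1814 W
From the inner boundary to the fibreglass batt/polyurethane foam interface, ΣR_partial = 0.03668 K/W.
T_interface = T_in − Q·ΣR_partial = 115 K − (-1814)(0.03668) = 181.5 K

T = 181.5 K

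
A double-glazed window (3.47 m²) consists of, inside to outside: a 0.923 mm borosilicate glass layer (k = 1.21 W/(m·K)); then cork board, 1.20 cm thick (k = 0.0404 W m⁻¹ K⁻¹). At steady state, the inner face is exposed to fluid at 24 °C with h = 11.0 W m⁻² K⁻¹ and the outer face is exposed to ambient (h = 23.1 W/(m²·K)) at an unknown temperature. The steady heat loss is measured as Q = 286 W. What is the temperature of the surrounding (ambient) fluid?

T_out = -11.6 °C

Series resistances:
  R_conv,in = 1/(hA) = 1/(11.0·3.47) = 0.02620 K/W
  R_borosilicate glass = L/(kA) = 9.23×10^-4/(1.21·3.47) = 2.198×10^-4 K/W
  R_cork board = L/(kA) = 0.0120/(0.0404·3.47) = 0.08560 K/W
  R_conv,out = 1/(hA) = 1/(23.1·3.47) = 0.01248 K/W
ΣR = 0.1245 K/W
ΔT = Q·ΣR = 286 × 0.1245 = 35.61 K
Heat flows outward, so T_out = T_in − ΔT = 24 − 35.61 = -11.6 °C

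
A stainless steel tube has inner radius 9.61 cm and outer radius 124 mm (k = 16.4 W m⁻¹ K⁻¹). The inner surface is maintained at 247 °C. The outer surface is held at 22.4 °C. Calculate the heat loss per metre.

Q' = 2πk·ΔT/ln(r₂/r₁) = 2π × 16.4 × 224.6 / ln(0.124/0.0961) = 90800 W/m

Q' = 90.8 kW/m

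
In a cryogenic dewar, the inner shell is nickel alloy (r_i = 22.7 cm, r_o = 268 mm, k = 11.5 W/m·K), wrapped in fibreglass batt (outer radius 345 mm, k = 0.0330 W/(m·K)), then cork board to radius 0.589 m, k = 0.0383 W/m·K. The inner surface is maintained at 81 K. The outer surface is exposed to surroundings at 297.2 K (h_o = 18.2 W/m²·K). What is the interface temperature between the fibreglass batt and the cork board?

Series thermal resistances, inner to outer:
  R_nickel alloy = (1/0.227 − 1/0.268)/(4πk) = 0.6739/(4π·11.5) = 0.004664 K/W
  R_fibreglass batt = (1/0.268 − 1/0.345)/(4πk) = 0.8328/(4π·0.0330) = 2.008 K/W
  R_cork board = (1/0.345 − 1/0.589)/(4πk) = 1.201/(4π·0.0383) = 2.495 K/W
  R_conv,out = 1/(4πr²h) = 1/(4π·0.589²·18.2) = 0.01260 K/W
ΣR = 0.004664 + 2.008 + 2.495 + 0.01260 = 4.520 K/W
Q = ΔT/ΣR = (81 K − 297.2 K)/4.520 = -47.83 W
From the inner boundary to the fibreglass batt/cork board interface, ΣR_partial = 2.013 K/W.
T_interface = T_in − Q·ΣR_partial = 81 K − (-47.83)(2.013) = 177.3 K

T = 177.3 K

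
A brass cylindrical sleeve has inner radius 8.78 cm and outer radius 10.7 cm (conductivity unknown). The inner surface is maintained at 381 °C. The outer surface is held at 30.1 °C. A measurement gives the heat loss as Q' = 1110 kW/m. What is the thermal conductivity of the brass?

ΣR = ΔT/Q' = |381 − 30.1|/1.11×10^6 = 3.161×10^-4 m·K/W
ln(r₂/r₁)/(2πk) = 3.161×10^-4 ⇒ k = 0.1978/(2π·3.161×10^-4) = 99.6 W/m·K

k = 99.6 W/m·K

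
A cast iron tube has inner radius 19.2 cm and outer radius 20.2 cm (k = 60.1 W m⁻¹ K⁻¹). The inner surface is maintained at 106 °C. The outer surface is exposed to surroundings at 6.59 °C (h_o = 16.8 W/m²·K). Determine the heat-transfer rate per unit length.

Q' = 2.11 kW/m

Series thermal resistances, inner to outer:
  R'_cast iron = ln(0.202/0.192)/(2πk) = 0.05077/(2π·60.1) = 1.345×10^-4 m·K/W
  R'_conv,out = 1/(2πr h) = 1/(2π·0.202·16.8) = 0.04690 m·K/W
ΣR = 1.345×10^-4 + 0.04690 = 0.04703 m·K/W
Q' = ΔT/ΣR = (106 °C − 6.59 °C)/0.04703 = 2110 W/m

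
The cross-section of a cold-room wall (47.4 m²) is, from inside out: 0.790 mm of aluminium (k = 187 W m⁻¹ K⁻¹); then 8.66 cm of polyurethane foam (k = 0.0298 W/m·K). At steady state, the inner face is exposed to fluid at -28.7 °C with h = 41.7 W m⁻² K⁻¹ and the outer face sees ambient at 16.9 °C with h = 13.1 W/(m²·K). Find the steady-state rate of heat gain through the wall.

Resistance network (inner→outer):
  R_conv,in = 1/(hA) = 1/(41.7·47.4) = 5.059×10^-4 K/W
  R_aluminium = L/(kA) = 7.90×10^-4/(187·47.4) = 8.913×10^-8 K/W
  R_polyurethane foam = L/(kA) = 0.0866/(0.0298·47.4) = 0.06131 K/W
  R_conv,out = 1/(hA) = 1/(13.1·47.4) = 0.001610 K/W
ΣR = 5.059×10^-4 + 8.913×10^-8 + 0.06131 + 0.001610 = 0.06343 K/W
Q = ΔT/ΣR = (-28.7 °C − 16.9 °C)/0.06343 = -719 W
(Negative Q ⇒ heat flows inward; heat gain = 719 W.)

Q = 719 W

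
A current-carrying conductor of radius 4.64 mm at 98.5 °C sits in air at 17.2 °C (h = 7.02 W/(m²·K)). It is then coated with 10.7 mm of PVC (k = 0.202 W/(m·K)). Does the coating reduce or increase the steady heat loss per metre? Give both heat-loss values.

increases: 16.6 → 33.6 W/m

Critical radius for a cylinder: r_cr = k/h = 0.0288 m = 2.88 cm.
Outer radius after coating: r₂ = 0.00464 + 0.0107 = 0.01534 m.
Since r₁ < r_cr and r₂ ≤ r_cr, the coating moves toward the maximum at r_cr — heat loss rises.
Bare: R = 1/(2πr₁h) = 4.886 m·K/W; Q = 81.3/4.886 = 16.6 W/m.
Coated: R = R_cond + R_conv = 2.420 m·K/W; Q = 81.3/2.420 = 33.6 W/m.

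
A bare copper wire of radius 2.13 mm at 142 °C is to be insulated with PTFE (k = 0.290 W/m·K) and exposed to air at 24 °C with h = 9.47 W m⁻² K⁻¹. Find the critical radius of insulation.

For a cylinder, r_cr = k_ins/h = 0.290/9.47 = 0.0306 m = 3.06 cm

r_cr = 3.06 cm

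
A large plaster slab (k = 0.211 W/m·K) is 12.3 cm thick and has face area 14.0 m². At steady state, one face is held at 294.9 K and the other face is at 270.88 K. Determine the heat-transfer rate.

Q = kA·ΔT/L = 0.211 × 14.0 × |294.9 K − 270.88 K| / 0.123 = 577 W

Q = 577 W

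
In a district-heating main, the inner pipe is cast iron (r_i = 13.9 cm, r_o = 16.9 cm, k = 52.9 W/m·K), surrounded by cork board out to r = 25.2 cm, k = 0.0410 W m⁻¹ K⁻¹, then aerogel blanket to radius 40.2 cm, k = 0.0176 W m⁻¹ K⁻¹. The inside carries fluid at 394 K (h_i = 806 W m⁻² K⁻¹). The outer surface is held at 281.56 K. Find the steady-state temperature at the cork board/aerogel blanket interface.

Resistance network (inner→outer):
  R'_conv,in = 1/(2πr h) = 1/(2π·0.139·806) = 0.001421 m·K/W
  R'_cast iron = ln(0.169/0.139)/(2πk) = 0.1954/(2π·52.9) = 5.880×10^-4 m·K/W
  R'_cork board = ln(0.252/0.169)/(2πk) = 0.3995/(2π·0.0410) = 1.551 m·K/W
  R'_aerogel blanket = ln(0.402/0.252)/(2πk) = 0.4670/(2π·0.0176) = 4.223 m·K/W
ΣR = 0.001421 + 5.880×10^-4 + 1.551 + 4.223 = 5.776 m·K/W
Q' = ΔT/ΣR = (394 K − 281.56 K)/5.776 = 19.47 W/m
From the inner boundary to the cork board/aerogel blanket interface, ΣR_partial = 1.553 m·K/W.
T_interface = T_in − Q'·ΣR_partial = 394 K − (19.47)(1.553) = 363.8 K

T = 363.8 K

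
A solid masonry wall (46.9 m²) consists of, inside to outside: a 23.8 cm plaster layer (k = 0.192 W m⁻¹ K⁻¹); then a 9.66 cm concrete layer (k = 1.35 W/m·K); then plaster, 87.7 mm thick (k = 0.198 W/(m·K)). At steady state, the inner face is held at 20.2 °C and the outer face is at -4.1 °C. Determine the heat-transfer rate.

Q = 650 W

Treat each layer as a resistance in series:
  R_plaster = L/(kA) = 0.238/(0.192·46.9) = 0.02643 K/W
  R_concrete = L/(kA) = 0.0966/(1.35·46.9) = 0.001526 K/W
  R_plaster = L/(kA) = 0.0877/(0.198·46.9) = 0.009444 K/W
ΣR = 0.02643 + 0.001526 + 0.009444 = 0.03740 K/W
Q = ΔT/ΣR = (20.2 °C − -4.1 °C)/0.03740 = 650 W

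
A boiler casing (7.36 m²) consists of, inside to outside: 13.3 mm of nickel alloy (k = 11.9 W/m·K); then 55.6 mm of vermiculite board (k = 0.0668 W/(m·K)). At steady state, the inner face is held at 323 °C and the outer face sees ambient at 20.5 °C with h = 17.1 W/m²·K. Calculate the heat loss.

Q = 2500 W

Series thermal resistances, inner to outer:
  R_nickel alloy = L/(kA) = 0.0133/(11.9·7.36) = 1.519×10^-4 K/W
  R_vermiculite board = L/(kA) = 0.0556/(0.0668·7.36) = 0.1131 K/W
  R_conv,out = 1/(hA) = 1/(17.1·7.36) = 0.007946 K/W
ΣR = 1.519×10^-4 + 0.1131 + 0.007946 = 0.1212 K/W
Q = ΔT/ΣR = (323 °C − 20.5 °C)/0.1212 = 2500 W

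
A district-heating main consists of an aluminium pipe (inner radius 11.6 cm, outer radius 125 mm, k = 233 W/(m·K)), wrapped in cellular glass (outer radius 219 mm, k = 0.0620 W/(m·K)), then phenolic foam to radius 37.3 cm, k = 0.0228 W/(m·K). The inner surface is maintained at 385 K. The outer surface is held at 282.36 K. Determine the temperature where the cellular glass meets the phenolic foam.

Treat each layer as a resistance in series:
  R'_aluminium = ln(0.125/0.116)/(2πk) = 0.07472/(2π·233) = 5.104×10^-5 m·K/W
  R'_cellular glass = ln(0.219/0.125)/(2πk) = 0.5608/(2π·0.0620) = 1.439 m·K/W
  R'_phenolic foam = ln(0.373/0.219)/(2πk) = 0.5325/(2π·0.0228) = 3.717 m·K/W
ΣR = 5.104×10^-5 + 1.439 + 3.717 = 5.156 m·K/W
Q' = ΔT/ΣR = (385 K − 282.36 K)/5.156 = 19.91 W/m
From the inner boundary to the cellular glass/phenolic foam interface, ΣR_partial = 1.439 m·K/W.
T_interface = T_in − Q'·ΣR_partial = 385 K − (19.91)(1.439) = 356.3 K

T = 356.3 K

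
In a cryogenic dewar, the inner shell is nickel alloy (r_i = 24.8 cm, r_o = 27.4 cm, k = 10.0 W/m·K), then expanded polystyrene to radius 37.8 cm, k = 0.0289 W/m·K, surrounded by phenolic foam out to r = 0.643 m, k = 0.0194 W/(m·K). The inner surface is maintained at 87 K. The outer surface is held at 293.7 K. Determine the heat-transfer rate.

Q = 28.5 W

Series thermal resistances, inner to outer:
  R_nickel alloy = (1/0.248 − 1/0.274)/(4πk) = 0.3826/(4π·10.0) = 0.003045 K/W
  R_expanded polystyrene = (1/0.274 − 1/0.378)/(4πk) = 1.004/(4π·0.0289) = 2.765 K/W
  R_phenolic foam = (1/0.378 − 1/0.643)/(4πk) = 1.090/(4π·0.0194) = 4.472 K/W
ΣR = 0.003045 + 2.765 + 4.472 = 7.240 K/W
Q = ΔT/ΣR = (87 K − 293.7 K)/7.240 = -28.5 W
(Negative Q ⇒ heat flows inward; heat gain = 28.5 W.)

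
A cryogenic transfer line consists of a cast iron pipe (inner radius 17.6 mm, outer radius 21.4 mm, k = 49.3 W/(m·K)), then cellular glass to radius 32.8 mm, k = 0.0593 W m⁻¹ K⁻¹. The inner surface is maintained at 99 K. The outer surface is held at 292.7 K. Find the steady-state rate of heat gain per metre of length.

Treat each layer as a resistance in series:
  R'_cast iron = ln(0.0214/0.0176)/(2πk) = 0.1955/(2π·49.3) = 6.311×10^-4 m·K/W
  R'_cellular glass = ln(0.0328/0.0214)/(2πk) = 0.4270/(2π·0.0593) = 1.146 m·K/W
ΣR = 6.311×10^-4 + 1.146 = 1.147 m·K/W
Q' = ΔT/ΣR = (99 K − 292.7 K)/1.147 = -169 W/m
(Negative Q' ⇒ heat flows inward; heat gain = 169 W/m.)

Q' = 169 W/m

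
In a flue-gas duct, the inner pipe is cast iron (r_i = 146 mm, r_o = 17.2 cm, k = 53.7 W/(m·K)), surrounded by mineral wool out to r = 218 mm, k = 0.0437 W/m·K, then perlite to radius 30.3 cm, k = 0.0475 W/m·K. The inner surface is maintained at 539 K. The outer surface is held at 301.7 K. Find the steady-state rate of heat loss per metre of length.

Q' = 121 W/m

Series thermal resistances, inner to outer:
  R'_cast iron = ln(0.172/0.146)/(2πk) = 0.1639/(2π·53.7) = 4.857×10^-4 m·K/W
  R'_mineral wool = ln(0.218/0.172)/(2πk) = 0.2370/(2π·0.0437) = 0.8632 m·K/W
  R'_perlite = ln(0.303/0.218)/(2πk) = 0.3292/(2π·0.0475) = 1.103 m·K/W
ΣR = 4.857×10^-4 + 0.8632 + 1.103 = 1.967 m·K/W
Q' = ΔT/ΣR = (539 K − 301.7 K)/1.967 = 121 W/m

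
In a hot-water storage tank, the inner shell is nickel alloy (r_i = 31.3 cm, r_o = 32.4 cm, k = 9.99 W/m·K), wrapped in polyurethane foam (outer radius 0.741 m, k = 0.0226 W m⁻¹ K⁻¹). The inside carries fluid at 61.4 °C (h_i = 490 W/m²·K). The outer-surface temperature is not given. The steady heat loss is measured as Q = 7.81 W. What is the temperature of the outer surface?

Series resistances:
  R_conv,in = 1/(4πr²h) = 1/(4π·0.313²·490) = 0.001658 K/W
  R_nickel alloy = (1/0.313 − 1/0.324)/(4πk) = 0.1085/(4π·9.99) = 8.640×10^-4 K/W
  R_polyurethane foam = (1/0.324 − 1/0.741)/(4πk) = 1.737/(4π·0.0226) = 6.116 K/W
ΣR = 6.118 K/W
ΔT = Q·ΣR = 7.81 × 6.118 = 47.78 K
Heat flows outward, so T_out = T_in − ΔT = 61.4 − 47.78 = 13.6 °C

T_out = 13.6 °C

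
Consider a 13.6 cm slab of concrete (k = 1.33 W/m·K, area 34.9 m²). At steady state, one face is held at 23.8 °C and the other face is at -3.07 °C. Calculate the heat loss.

Q = 9.17 kW

Q = kA·ΔT/L = 1.33 × 34.9 × |23.8 °C − -3.07 °C| / 0.136 = 9170 W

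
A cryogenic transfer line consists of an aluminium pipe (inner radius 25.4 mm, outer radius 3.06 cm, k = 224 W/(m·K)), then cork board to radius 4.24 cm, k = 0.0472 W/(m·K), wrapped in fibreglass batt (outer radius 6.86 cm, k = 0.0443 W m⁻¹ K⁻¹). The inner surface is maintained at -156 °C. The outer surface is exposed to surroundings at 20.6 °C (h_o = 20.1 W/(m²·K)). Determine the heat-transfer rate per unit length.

Q' = 60.0 W/m

Resistance network (inner→outer):
  R'_aluminium = ln(0.0306/0.0254)/(2πk) = 0.1863/(2π·224) = 1.323×10^-4 m·K/W
  R'_cork board = ln(0.0424/0.0306)/(2πk) = 0.3261/(2π·0.0472) = 1.100 m·K/W
  R'_fibreglass batt = ln(0.0686/0.0424)/(2πk) = 0.4811/(2π·0.0443) = 1.729 m·K/W
  R'_conv,out = 1/(2πr h) = 1/(2π·0.0686·20.1) = 0.1154 m·K/W
ΣR = 1.323×10^-4 + 1.100 + 1.729 + 0.1154 = 2.945 m·K/W
Q' = ΔT/ΣR = (-156 °C − 20.6 °C)/2.945 = -60.0 W/m
(Negative Q' ⇒ heat flows inward; heat gain = 60.0 W/m.)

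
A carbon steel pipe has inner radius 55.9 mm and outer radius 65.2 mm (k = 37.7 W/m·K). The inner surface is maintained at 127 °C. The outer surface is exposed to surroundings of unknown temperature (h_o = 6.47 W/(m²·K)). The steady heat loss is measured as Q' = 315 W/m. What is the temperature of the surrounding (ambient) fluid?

Series resistances:
  R'_carbon steel = ln(0.0652/0.0559)/(2πk) = 0.1539/(2π·37.7) = 6.497×10^-4 m·K/W
  R'_conv,out = 1/(2πr h) = 1/(2π·0.0652·6.47) = 0.3773 m·K/W
ΣR = 0.3779 m·K/W
ΔT = Q'·ΣR = 315 × 0.3779 = 119.0 K
Heat flows outward, so T_out = T_in − ΔT = 127 − 119.0 = 8.0 °C

T_out = 8.0 °C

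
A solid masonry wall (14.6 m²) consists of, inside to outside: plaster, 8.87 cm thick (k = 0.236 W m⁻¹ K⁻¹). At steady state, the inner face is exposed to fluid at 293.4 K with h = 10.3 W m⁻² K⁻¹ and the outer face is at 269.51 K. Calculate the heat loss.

Resistance network (inner→outer):
  R_conv,in = 1/(hA) = 1/(10.3·14.6) = 0.006650 K/W
  R_plaster = L/(kA) = 0.0887/(0.236·14.6) = 0.02574 K/W
ΣR = 0.006650 + 0.02574 = 0.03239 K/W
Q = ΔT/ΣR = (293.4 K − 269.51 K)/0.03239 = 738 W

Q = 738 W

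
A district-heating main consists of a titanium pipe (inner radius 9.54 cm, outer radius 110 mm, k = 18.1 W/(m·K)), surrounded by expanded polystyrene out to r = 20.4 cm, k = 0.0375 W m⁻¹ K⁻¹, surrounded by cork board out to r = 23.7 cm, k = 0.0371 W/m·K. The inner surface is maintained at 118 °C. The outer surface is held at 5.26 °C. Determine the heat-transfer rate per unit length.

Q' = 34.5 W/m

Series thermal resistances, inner to outer:
  R'_titanium = ln(0.110/0.0954)/(2πk) = 0.1424/(2π·18.1) = 0.001252 m·K/W
  R'_expanded polystyrene = ln(0.204/0.110)/(2πk) = 0.6176/(2π·0.0375) = 2.621 m·K/W
  R'_cork board = ln(0.237/0.204)/(2πk) = 0.1499/(2π·0.0371) = 0.6432 m·K/W
ΣR = 0.001252 + 2.621 + 0.6432 = 3.265 m·K/W
Q' = ΔT/ΣR = (118 °C − 5.26 °C)/3.265 = 34.5 W/m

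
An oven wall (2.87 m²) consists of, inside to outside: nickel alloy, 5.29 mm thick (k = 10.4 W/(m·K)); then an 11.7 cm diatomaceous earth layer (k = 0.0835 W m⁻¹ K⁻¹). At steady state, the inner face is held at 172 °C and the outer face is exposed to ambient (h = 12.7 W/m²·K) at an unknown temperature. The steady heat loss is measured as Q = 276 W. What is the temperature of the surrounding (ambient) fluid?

Series resistances:
  R_nickel alloy = L/(kA) = 0.00529/(10.4·2.87) = 1.772×10^-4 K/W
  R_diatomaceous earth = L/(kA) = 0.117/(0.0835·2.87) = 0.4882 K/W
  R_conv,out = 1/(hA) = 1/(12.7·2.87) = 0.02744 K/W
ΣR = 0.5158 K/W
ΔT = Q·ΣR = 276 × 0.5158 = 142.4 K
Heat flows outward, so T_out = T_in − ΔT = 172 − 142.4 = 29.6 °C

T_out = 29.6 °C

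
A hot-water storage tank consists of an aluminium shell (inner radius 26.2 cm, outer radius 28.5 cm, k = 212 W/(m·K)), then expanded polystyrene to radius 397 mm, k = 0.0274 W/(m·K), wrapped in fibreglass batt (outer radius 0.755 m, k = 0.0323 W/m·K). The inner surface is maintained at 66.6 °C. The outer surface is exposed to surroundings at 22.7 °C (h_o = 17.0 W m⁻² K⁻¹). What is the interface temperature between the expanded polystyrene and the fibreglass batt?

Treat each layer as a resistance in series:
  R_aluminium = (1/0.262 − 1/0.285)/(4πk) = 0.3080/(4π·212) = 1.156×10^-4 K/W
  R_expanded polystyrene = (1/0.285 − 1/0.397)/(4πk) = 0.9899/(4π·0.0274) = 2.875 K/W
  R_fibreglass batt = (1/0.397 − 1/0.755)/(4πk) = 1.194/(4π·0.0323) = 2.943 K/W
  R_conv,out = 1/(4πr²h) = 1/(4π·0.755²·17.0) = 0.008212 K/W
ΣR = 1.156×10^-4 + 2.875 + 2.943 + 0.008212 = 5.826 K/W
Q = ΔT/ΣR = (66.6 °C − 22.7 °C)/5.826 = 7.535 W
From the inner boundary to the expanded polystyrene/fibreglass batt interface, ΣR_partial = 2.875 K/W.
T_interface = T_in − Q·ΣR_partial = 66.6 °C − (7.535)(2.875) = 44.9 °C

T = 44.9 °C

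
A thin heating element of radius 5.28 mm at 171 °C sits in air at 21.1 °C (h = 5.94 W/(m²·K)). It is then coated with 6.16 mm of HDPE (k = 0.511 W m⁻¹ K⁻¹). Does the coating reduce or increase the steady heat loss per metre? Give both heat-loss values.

increases: 29.5 → 58.0 W/m

Critical radius for a cylinder: r_cr = k/h = 0.0860 m = 8.60 cm.
Outer radius after coating: r₂ = 0.00528 + 0.00616 = 0.01144 m.
Since r₁ < r_cr and r₂ ≤ r_cr, the coating moves toward the maximum at r_cr — heat loss rises.
Bare: R = 1/(2πr₁h) = 5.075 m·K/W; Q = 149.9/5.075 = 29.5 W/m.
Coated: R = R_cond + R_conv = 2.583 m·K/W; Q = 149.9/2.583 = 58.0 W/m.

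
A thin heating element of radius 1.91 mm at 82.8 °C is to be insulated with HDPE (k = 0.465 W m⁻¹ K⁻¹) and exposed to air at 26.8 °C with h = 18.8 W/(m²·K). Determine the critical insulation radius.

For a cylinder, r_cr = k_ins/h = 0.465/18.8 = 0.0247 m = 2.47 cm

r_cr = 2.47 cm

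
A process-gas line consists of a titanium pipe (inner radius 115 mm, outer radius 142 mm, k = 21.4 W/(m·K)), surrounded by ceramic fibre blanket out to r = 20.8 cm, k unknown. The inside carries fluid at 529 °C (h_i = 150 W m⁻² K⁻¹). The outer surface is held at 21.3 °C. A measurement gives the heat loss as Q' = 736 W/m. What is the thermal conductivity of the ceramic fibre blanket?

ΣR = ΔT/Q' = |529 − 21.3|/736 = 0.6898 m·K/W
Known resistances:
  R'_conv,in = 1/(2πr h) = 1/(2π·0.115·150) = 0.009226 m·K/W
  R'_titanium = ln(0.142/0.115)/(2πk) = 0.2109/(2π·21.4) = 0.001568 m·K/W
R_ceramic fibre blanket = ΣR − ΣR_known = 0.6898 − 0.01079 = 0.6790 m·K/W
ln(r₂/r₁)/(2πk) = 0.6790 ⇒ k = 0.3817/(2π·0.6790) = 0.0895 W/m·K

k = 0.0895 W/m·K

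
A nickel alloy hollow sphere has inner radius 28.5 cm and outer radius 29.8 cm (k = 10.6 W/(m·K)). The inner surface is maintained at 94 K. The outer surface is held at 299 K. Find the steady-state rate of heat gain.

Q = 178 kW

Q = 4πk·ΔT/(1/r₁ − 1/r₂) = 4π × 10.6 × 205 / (1/0.285 − 1/0.298) = 1.78×10^5 W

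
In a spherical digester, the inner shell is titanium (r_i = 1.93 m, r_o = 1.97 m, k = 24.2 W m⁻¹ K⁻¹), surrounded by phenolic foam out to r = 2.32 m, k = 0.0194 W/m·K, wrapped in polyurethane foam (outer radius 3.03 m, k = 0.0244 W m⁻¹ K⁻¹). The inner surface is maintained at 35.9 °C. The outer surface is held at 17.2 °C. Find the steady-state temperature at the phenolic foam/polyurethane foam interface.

Resistance network (inner→outer):
  R_titanium = (1/1.93 − 1/1.97)/(4πk) = 0.01052/(4π·24.2) = 3.459×10^-5 K/W
  R_phenolic foam = (1/1.97 − 1/2.32)/(4πk) = 0.07658/(4π·0.0194) = 0.3141 K/W
  R_polyurethane foam = (1/2.32 − 1/3.03)/(4πk) = 0.1010/(4π·0.0244) = 0.3294 K/W
ΣR = 3.459×10^-5 + 0.3141 + 0.3294 = 0.6435 K/W
Q = ΔT/ΣR = (35.9 °C − 17.2 °C)/0.6435 = 29.06 W
From the inner boundary to the phenolic foam/polyurethane foam interface, ΣR_partial = 0.3141 K/W.
T_interface = T_in − Q·ΣR_partial = 35.9 °C − (29.06)(0.3141) = 26.8 °C

T = 26.8 °C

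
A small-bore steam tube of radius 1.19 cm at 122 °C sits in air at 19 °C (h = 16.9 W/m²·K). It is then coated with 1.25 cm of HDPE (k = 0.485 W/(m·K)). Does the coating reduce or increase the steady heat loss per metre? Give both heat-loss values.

increases: 130 → 166 W/m

Critical radius for a cylinder: r_cr = k/h = 0.0287 m = 2.87 cm.
Outer radius after coating: r₂ = 0.0119 + 0.0125 = 0.0244 m.
Since r₁ < r_cr and r₂ ≤ r_cr, the coating moves toward the maximum at r_cr — heat loss rises.
Bare: R = 1/(2πr₁h) = 0.7914 m·K/W; Q = 103/0.7914 = 130 W/m.
Coated: R = R_cond + R_conv = 0.6216 m·K/W; Q = 103/0.6216 = 166 W/m.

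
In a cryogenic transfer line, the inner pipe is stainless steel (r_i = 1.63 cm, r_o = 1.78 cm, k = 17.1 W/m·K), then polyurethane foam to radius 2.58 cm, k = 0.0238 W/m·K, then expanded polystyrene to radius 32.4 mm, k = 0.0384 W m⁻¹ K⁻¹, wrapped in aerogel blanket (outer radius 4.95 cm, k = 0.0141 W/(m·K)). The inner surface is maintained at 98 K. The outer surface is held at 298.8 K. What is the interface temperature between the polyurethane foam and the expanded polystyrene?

Treat each layer as a resistance in series:
  R'_stainless steel = ln(0.0178/0.0163)/(2πk) = 0.08803/(2π·17.1) = 8.194×10^-4 m·K/W
  R'_polyurethane foam = ln(0.0258/0.0178)/(2πk) = 0.3712/(2π·0.0238) = 2.482 m·K/W
  R'_expanded polystyrene = ln(0.0324/0.0258)/(2πk) = 0.2278/(2π·0.0384) = 0.9441 m·K/W
  R'_aerogel blanket = ln(0.0495/0.0324)/(2πk) = 0.4238/(2π·0.0141) = 4.784 m·K/W
ΣR = 8.194×10^-4 + 2.482 + 0.9441 + 4.784 = 8.211 m·K/W
Q' = ΔT/ΣR = (98 K − 298.8 K)/8.211 = -24.45 W/m
From the inner boundary to the polyurethane foam/expanded polystyrene interface, ΣR_partial = 2.483 m·K/W.
T_interface = T_in − Q'·ΣR_partial = 98 K − (-24.45)(2.483) = 159 K

T = 159 K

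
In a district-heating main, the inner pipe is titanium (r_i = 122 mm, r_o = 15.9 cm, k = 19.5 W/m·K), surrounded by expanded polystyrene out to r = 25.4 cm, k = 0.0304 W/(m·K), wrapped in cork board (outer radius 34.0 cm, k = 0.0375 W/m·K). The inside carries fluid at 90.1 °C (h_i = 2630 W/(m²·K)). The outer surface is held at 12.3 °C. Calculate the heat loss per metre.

Series thermal resistances, inner to outer:
  R'_conv,in = 1/(2πr h) = 1/(2π·0.122·2630) = 4.960×10^-4 m·K/W
  R'_titanium = ln(0.159/0.122)/(2πk) = 0.2649/(2π·19.5) = 0.002162 m·K/W
  R'_expanded polystyrene = ln(0.254/0.159)/(2πk) = 0.4684/(2π·0.0304) = 2.452 m·K/W
  R'_cork board = ln(0.340/0.254)/(2πk) = 0.2916/(2π·0.0375) = 1.238 m·K/W
ΣR = 4.960×10^-4 + 0.002162 + 2.452 + 1.238 = 3.693 m·K/W
Q' = ΔT/ΣR = (90.1 °C − 12.3 °C)/3.693 = 21.1 W/m

Q' = 21.1 W/m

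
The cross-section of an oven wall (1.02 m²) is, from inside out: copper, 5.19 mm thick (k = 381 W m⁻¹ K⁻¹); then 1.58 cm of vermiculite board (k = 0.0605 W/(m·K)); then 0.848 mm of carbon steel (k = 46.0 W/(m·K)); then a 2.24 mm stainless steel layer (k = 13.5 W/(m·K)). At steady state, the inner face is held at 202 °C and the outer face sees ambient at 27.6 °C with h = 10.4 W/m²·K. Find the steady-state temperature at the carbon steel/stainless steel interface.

T = 74.6 °C

Series thermal resistances, inner to outer:
  R_copper = L/(kA) = 0.00519/(381·1.02) = 1.335×10^-5 K/W
  R_vermiculite board = L/(kA) = 0.0158/(0.0605·1.02) = 0.2560 K/W
  R_carbon steel = L/(kA) = 8.48×10^-4/(46.0·1.02) = 1.807×10^-5 K/W
  R_stainless steel = L/(kA) = 0.00224/(13.5·1.02) = 1.627×10^-4 K/W
  R_conv,out = 1/(hA) = 1/(10.4·1.02) = 0.09427 K/W
ΣR = 1.335×10^-5 + 0.2560 + 1.807×10^-5 + 1.627×10^-4 + 0.09427 = 0.3505 K/W
Q = ΔT/ΣR = (202 °C − 27.6 °C)/0.3505 = 497.6 W
From the inner boundary to the carbon steel/stainless steel interface, ΣR_partial = 0.2560 K/W.
T_interface = T_in − Q·ΣR_partial = 202 °C − (497.6)(0.2560) = 74.6 °C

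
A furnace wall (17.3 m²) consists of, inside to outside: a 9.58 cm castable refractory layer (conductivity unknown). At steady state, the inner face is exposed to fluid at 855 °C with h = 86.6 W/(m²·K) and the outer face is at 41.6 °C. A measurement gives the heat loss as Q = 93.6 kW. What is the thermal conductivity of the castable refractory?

k = 0.690 W/m·K

ΣR = ΔT/Q = |855 − 41.6|/93600 = 0.008690 K/W
Known resistances:
  R_conv,in = 1/(hA) = 1/(86.6·17.3) = 6.675×10^-4 K/W
R_castable refractory = ΣR − ΣR_known = 0.008690 − 6.675×10^-4 = 0.008023 K/W
L/(kA) = 0.008023 ⇒ k = 0.0958/(0.008023·17.3) = 0.690 W/m·K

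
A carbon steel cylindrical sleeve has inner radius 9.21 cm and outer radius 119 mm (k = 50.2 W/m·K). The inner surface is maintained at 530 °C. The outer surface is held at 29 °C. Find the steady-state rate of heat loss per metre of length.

Q' = 617 kW/m

Q' = 2πk·ΔT/ln(r₂/r₁) = 2π × 50.2 × 501 / ln(0.119/0.0921) = 6.17×10^5 W/m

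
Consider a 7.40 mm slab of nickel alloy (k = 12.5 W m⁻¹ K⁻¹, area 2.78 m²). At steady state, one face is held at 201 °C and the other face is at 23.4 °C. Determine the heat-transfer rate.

Q = kA·ΔT/L = 12.5 × 2.78 × |201 °C − 23.4 °C| / 0.00740 = 8.34×10^5 W

Q = 8.34×10^5 W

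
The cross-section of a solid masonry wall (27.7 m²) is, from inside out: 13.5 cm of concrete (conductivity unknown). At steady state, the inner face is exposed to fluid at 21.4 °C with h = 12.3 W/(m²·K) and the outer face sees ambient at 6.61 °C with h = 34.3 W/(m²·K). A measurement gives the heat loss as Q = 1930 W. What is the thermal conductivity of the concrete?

k = 1.33 W/m·K

ΣR = ΔT/Q = |21.4 − 6.61|/1930 = 0.007663 K/W
Known resistances:
  R_conv,in = 1/(hA) = 1/(12.3·27.7) = 0.002935 K/W
  R_conv,out = 1/(hA) = 1/(34.3·27.7) = 0.001053 K/W
R_concrete = ΣR − ΣR_known = 0.007663 − 0.003988 = 0.003675 K/W
L/(kA) = 0.003675 ⇒ k = 0.135/(0.003675·27.7) = 1.33 W/m·K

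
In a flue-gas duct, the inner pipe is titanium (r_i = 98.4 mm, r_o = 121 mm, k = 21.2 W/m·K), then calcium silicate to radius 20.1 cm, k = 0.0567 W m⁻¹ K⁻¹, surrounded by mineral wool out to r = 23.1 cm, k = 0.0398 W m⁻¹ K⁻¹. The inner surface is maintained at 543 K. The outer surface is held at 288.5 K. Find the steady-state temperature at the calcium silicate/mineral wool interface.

Resistance network (inner→outer):
  R'_titanium = ln(0.121/0.0984)/(2πk) = 0.2067/(2π·21.2) = 0.001552 m·K/W
  R'_calcium silicate = ln(0.201/0.121)/(2πk) = 0.5075/(2π·0.0567) = 1.425 m·K/W
  R'_mineral wool = ln(0.231/0.201)/(2πk) = 0.1391/(2π·0.0398) = 0.5563 m·K/W
ΣR = 0.001552 + 1.425 + 0.5563 = 1.983 m·K/W
Q' = ΔT/ΣR = (543 K − 288.5 K)/1.983 = 128.3 W/m
From the inner boundary to the calcium silicate/mineral wool interface, ΣR_partial = 1.427 m·K/W.
T_interface = T_in − Q'·ΣR_partial = 543 K − (128.3)(1.427) = 359.9 K

T = 359.9 K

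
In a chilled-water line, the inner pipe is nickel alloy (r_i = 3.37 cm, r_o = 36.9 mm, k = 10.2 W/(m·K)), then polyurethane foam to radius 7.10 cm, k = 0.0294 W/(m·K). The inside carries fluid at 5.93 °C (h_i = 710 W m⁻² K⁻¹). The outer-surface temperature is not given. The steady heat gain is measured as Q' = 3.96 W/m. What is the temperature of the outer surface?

Sum the resistances:
  R'_conv,in = 1/(2πr h) = 1/(2π·0.0337·710) = 0.006652 m·K/W
  R'_nickel alloy = ln(0.0369/0.0337)/(2πk) = 0.09071/(2π·10.2) = 0.001415 m·K/W
  R'_polyurethane foam = ln(0.0710/0.0369)/(2πk) = 0.6545/(2π·0.0294) = 3.543 m·K/W
ΣR = 3.551 m·K/W
ΔT = Q'·ΣR = 3.96 × 3.551 = 14.06 K
Heat flows inward, so T_out = T_in + ΔT = 5.93 + 14.06 = 20.0 °C

T_out = 20.0 °C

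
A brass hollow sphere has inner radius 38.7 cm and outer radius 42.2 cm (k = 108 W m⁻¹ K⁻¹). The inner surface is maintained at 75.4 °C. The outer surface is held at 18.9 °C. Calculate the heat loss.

Q = 358 kW

Q = 4πk·ΔT/(1/r₁ − 1/r₂) = 4π × 108 × 56.5 / (1/0.387 − 1/0.422) = 3.58×10^5 W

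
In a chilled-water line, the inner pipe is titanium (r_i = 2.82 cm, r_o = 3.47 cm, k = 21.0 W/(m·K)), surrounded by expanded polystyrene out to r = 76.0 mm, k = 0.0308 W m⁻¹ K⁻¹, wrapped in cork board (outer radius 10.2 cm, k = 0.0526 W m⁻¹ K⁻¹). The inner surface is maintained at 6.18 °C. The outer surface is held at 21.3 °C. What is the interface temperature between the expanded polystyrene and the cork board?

Resistance network (inner→outer):
  R'_titanium = ln(0.0347/0.0282)/(2πk) = 0.2074/(2π·21.0) = 0.001572 m·K/W
  R'_expanded polystyrene = ln(0.0760/0.0347)/(2πk) = 0.7840/(2π·0.0308) = 4.051 m·K/W
  R'_cork board = ln(0.102/0.0760)/(2πk) = 0.2942/(2π·0.0526) = 0.8903 m·K/W
ΣR = 0.001572 + 4.051 + 0.8903 = 4.943 m·K/W
Q' = ΔT/ΣR = (6.18 °C − 21.3 °C)/4.943 = -3.059 W/m
From the inner boundary to the expanded polystyrene/cork board interface, ΣR_partial = 4.053 m·K/W.
T_interface = T_in − Q'·ΣR_partial = 6.18 °C − (-3.059)(4.053) = 18.6 °C

T = 18.6 °C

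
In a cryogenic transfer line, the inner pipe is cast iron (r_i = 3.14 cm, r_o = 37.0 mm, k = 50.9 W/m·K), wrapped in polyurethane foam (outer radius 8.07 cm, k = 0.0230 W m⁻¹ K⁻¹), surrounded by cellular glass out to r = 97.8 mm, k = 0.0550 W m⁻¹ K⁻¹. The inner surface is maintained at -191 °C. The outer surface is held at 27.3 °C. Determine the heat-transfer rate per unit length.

Q' = 36.7 W/m

Resistance network (inner→outer):
  R'_cast iron = ln(0.0370/0.0314)/(2πk) = 0.1641/(2π·50.9) = 5.131×10^-4 m·K/W
  R'_polyurethane foam = ln(0.0807/0.0370)/(2πk) = 0.7798/(2π·0.0230) = 5.396 m·K/W
  R'_cellular glass = ln(0.0978/0.0807)/(2πk) = 0.1922/(2π·0.0550) = 0.5561 m·K/W
ΣR = 5.131×10^-4 + 5.396 + 0.5561 = 5.953 m·K/W
Q' = ΔT/ΣR = (-191 °C − 27.3 °C)/5.953 = -36.7 W/m
(Negative Q' ⇒ heat flows inward; heat gain = 36.7 W/m.)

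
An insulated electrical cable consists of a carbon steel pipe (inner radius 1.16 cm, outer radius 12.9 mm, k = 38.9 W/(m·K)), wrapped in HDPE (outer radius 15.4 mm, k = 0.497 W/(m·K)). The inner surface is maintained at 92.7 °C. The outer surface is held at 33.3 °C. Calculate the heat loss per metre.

Treat each layer as a resistance in series:
  R'_carbon steel = ln(0.0129/0.0116)/(2πk) = 0.1062/(2π·38.9) = 4.346×10^-4 m·K/W
  R'_HDPE = ln(0.0154/0.0129)/(2πk) = 0.1771/(2π·0.497) = 0.05673 m·K/W
ΣR = 4.346×10^-4 + 0.05673 = 0.05716 m·K/W
Q' = ΔT/ΣR = (92.7 °C − 33.3 °C)/0.05716 = 1040 W/m

Q' = 1040 W/m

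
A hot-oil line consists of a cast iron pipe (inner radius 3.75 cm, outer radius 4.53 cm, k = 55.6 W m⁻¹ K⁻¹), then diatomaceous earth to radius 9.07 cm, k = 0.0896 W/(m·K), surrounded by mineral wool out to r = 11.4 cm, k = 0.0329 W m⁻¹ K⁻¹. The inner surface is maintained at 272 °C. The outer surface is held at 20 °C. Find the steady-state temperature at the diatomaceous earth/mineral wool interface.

Resistance network (inner→outer):
  R'_cast iron = ln(0.0453/0.0375)/(2πk) = 0.1890/(2π·55.6) = 5.409×10^-4 m·K/W
  R'_diatomaceous earth = ln(0.0907/0.0453)/(2πk) = 0.6943/(2π·0.0896) = 1.233 m·K/W
  R'_mineral wool = ln(0.114/0.0907)/(2πk) = 0.2286/(2π·0.0329) = 1.106 m·K/W
ΣR = 5.409×10^-4 + 1.233 + 1.106 = 2.340 m·K/W
Q' = ΔT/ΣR = (272 °C − 20 °C)/2.340 = 107.7 W/m
From the inner boundary to the diatomaceous earth/mineral wool interface, ΣR_partial = 1.234 m·K/W.
T_interface = T_in − Q'·ΣR_partial = 272 °C − (107.7)(1.234) = 139 °C

T = 139 °C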